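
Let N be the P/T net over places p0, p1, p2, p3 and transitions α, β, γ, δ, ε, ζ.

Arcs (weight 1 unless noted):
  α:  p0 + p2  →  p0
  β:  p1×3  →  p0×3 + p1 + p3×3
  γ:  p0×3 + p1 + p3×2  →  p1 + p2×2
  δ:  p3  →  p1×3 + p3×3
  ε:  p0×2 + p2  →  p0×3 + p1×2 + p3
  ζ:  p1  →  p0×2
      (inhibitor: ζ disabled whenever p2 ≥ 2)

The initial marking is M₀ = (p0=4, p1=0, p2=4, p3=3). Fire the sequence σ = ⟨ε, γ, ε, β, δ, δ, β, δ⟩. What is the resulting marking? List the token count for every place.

(p0=9, p1=9, p2=4, p3=15)

step 1: fire ε:  (p0=4, p1=0, p2=4, p3=3) → (p0=5, p1=2, p2=3, p3=4)
step 2: fire γ:  (p0=5, p1=2, p2=3, p3=4) → (p0=2, p1=2, p2=5, p3=2)
step 3: fire ε:  (p0=2, p1=2, p2=5, p3=2) → (p0=3, p1=4, p2=4, p3=3)
step 4: fire β:  (p0=3, p1=4, p2=4, p3=3) → (p0=6, p1=2, p2=4, p3=6)
step 5: fire δ:  (p0=6, p1=2, p2=4, p3=6) → (p0=6, p1=5, p2=4, p3=8)
step 6: fire δ:  (p0=6, p1=5, p2=4, p3=8) → (p0=6, p1=8, p2=4, p3=10)
step 7: fire β:  (p0=6, p1=8, p2=4, p3=10) → (p0=9, p1=6, p2=4, p3=13)
step 8: fire δ:  (p0=9, p1=6, p2=4, p3=13) → (p0=9, p1=9, p2=4, p3=15)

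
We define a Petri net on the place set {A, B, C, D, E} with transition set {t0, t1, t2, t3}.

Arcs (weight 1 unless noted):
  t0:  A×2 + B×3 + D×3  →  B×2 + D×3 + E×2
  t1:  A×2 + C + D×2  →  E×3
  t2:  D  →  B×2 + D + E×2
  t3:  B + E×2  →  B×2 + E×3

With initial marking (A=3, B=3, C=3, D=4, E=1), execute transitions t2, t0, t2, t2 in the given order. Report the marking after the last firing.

step 1: fire t2:  (A=3, B=3, C=3, D=4, E=1) → (A=3, B=5, C=3, D=4, E=3)
step 2: fire t0:  (A=3, B=5, C=3, D=4, E=3) → (A=1, B=4, C=3, D=4, E=5)
step 3: fire t2:  (A=1, B=4, C=3, D=4, E=5) → (A=1, B=6, C=3, D=4, E=7)
step 4: fire t2:  (A=1, B=6, C=3, D=4, E=7) → (A=1, B=8, C=3, D=4, E=9)

(A=1, B=8, C=3, D=4, E=9)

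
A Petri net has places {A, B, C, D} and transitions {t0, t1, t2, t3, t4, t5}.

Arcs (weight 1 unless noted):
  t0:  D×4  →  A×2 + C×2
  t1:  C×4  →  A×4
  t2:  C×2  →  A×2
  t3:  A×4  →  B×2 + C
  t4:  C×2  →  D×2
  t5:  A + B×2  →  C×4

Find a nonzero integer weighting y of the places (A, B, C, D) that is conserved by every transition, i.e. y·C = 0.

y = (A:2, B:3, C:2, D:2)

Incidence matrix C (rows=places, cols=transitions):
       t0   t1   t2   t3   t4   t5
    A   2    4    2   -4    0   -1
    B   0    0    0    2    0   -2
    C   2   -4   -2    1   -2    4
    D  -4    0    0    0    2    0

Candidate y = [2, 3, 2, 2]; check y·C column-wise:
  col t0: 2·2 + 3·0 + 2·2 + 2·-4 = 0
  col t1: 2·4 + 3·0 + 2·-4 + 2·0 = 0
  col t2: 2·2 + 3·0 + 2·-2 + 2·0 = 0
  col t3: 2·-4 + 3·2 + 2·1 + 2·0 = 0
  col t4: 2·0 + 3·0 + 2·-2 + 2·2 = 0
  col t5: 2·-1 + 3·-2 + 2·4 + 2·0 = 0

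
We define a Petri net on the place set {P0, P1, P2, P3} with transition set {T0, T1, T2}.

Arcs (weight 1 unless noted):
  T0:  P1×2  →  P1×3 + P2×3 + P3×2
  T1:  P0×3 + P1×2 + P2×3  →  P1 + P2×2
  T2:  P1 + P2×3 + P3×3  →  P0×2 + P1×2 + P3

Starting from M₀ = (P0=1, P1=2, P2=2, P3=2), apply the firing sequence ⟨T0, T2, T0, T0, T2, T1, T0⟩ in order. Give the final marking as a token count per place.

step 1: fire T0:  (P0=1, P1=2, P2=2, P3=2) → (P0=1, P1=3, P2=5, P3=4)
step 2: fire T2:  (P0=1, P1=3, P2=5, P3=4) → (P0=3, P1=4, P2=2, P3=2)
step 3: fire T0:  (P0=3, P1=4, P2=2, P3=2) → (P0=3, P1=5, P2=5, P3=4)
step 4: fire T0:  (P0=3, P1=5, P2=5, P3=4) → (P0=3, P1=6, P2=8, P3=6)
step 5: fire T2:  (P0=3, P1=6, P2=8, P3=6) → (P0=5, P1=7, P2=5, P3=4)
step 6: fire T1:  (P0=5, P1=7, P2=5, P3=4) → (P0=2, P1=6, P2=4, P3=4)
step 7: fire T0:  (P0=2, P1=6, P2=4, P3=4) → (P0=2, P1=7, P2=7, P3=6)

(P0=2, P1=7, P2=7, P3=6)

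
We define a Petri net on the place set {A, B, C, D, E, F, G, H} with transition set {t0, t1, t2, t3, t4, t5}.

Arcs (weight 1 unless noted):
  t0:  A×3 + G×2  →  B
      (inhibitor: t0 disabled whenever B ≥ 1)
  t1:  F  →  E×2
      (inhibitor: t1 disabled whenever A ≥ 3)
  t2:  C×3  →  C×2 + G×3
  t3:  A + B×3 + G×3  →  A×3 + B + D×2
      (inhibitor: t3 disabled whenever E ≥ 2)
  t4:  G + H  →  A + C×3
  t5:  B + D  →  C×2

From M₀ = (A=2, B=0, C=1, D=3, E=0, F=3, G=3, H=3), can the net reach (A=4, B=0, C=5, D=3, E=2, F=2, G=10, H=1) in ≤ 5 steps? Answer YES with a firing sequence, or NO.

NO — not reachable within 5 firings

depth 0: 1 marking
depth 1: 3 markings reached so far
depth 2: 8 markings reached so far
depth 3: 18 markings reached so far
depth 4: 32 markings reached so far
depth 5: 51 markings reached so far
target is not among the 51 markings reachable within 5 steps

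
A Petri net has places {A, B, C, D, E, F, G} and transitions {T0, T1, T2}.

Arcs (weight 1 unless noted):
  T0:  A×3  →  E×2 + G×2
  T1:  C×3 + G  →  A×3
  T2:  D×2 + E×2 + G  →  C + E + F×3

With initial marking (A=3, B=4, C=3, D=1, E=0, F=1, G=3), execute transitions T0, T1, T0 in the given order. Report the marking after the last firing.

(A=0, B=4, C=0, D=1, E=4, F=1, G=6)

step 1: fire T0:  (A=3, B=4, C=3, D=1, E=0, F=1, G=3) → (A=0, B=4, C=3, D=1, E=2, F=1, G=5)
step 2: fire T1:  (A=0, B=4, C=3, D=1, E=2, F=1, G=5) → (A=3, B=4, C=0, D=1, E=2, F=1, G=4)
step 3: fire T0:  (A=3, B=4, C=0, D=1, E=2, F=1, G=4) → (A=0, B=4, C=0, D=1, E=4, F=1, G=6)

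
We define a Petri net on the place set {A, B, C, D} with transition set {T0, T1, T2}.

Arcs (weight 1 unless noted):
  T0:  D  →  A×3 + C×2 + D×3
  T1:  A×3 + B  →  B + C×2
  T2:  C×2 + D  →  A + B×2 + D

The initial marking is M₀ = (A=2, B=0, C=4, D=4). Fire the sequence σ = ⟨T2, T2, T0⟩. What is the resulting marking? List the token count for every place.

step 1: fire T2:  (A=2, B=0, C=4, D=4) → (A=3, B=2, C=2, D=4)
step 2: fire T2:  (A=3, B=2, C=2, D=4) → (A=4, B=4, C=0, D=4)
step 3: fire T0:  (A=4, B=4, C=0, D=4) → (A=7, B=4, C=2, D=6)

(A=7, B=4, C=2, D=6)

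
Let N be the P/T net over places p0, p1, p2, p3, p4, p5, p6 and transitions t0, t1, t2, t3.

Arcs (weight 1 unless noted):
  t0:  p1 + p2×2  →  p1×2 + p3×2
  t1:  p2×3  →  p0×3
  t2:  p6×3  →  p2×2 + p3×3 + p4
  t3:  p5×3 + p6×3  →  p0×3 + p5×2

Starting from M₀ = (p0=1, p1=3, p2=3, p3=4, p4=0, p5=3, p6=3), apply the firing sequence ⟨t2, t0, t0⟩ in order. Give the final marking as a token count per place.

step 1: fire t2:  (p0=1, p1=3, p2=3, p3=4, p4=0, p5=3, p6=3) → (p0=1, p1=3, p2=5, p3=7, p4=1, p5=3, p6=0)
step 2: fire t0:  (p0=1, p1=3, p2=5, p3=7, p4=1, p5=3, p6=0) → (p0=1, p1=4, p2=3, p3=9, p4=1, p5=3, p6=0)
step 3: fire t0:  (p0=1, p1=4, p2=3, p3=9, p4=1, p5=3, p6=0) → (p0=1, p1=5, p2=1, p3=11, p4=1, p5=3, p6=0)

(p0=1, p1=5, p2=1, p3=11, p4=1, p5=3, p6=0)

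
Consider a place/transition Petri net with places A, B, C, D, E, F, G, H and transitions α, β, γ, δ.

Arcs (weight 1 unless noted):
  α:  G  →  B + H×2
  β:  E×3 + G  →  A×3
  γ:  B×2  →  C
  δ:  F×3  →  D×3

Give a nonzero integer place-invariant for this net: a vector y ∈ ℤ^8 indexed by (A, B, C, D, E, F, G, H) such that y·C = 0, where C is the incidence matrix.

y = (A:1, B:0, C:0, D:0, E:1, F:0, G:0, H:0)

Incidence matrix C (rows=places, cols=transitions):
        α    β    γ    δ
    A   0    3    0    0
    B   1    0   -2    0
    C   0    0    1    0
    D   0    0    0    3
    E   0   -3    0    0
    F   0    0    0   -3
    G  -1   -1    0    0
    H   2    0    0    0

Candidate y = [1, 0, 0, 0, 1, 0, 0, 0]; check y·C column-wise:
  col α: 1·0 + 0·1 + 1·0 + 0·-1 + 0·2 = 0
  col β: 1·3 + 1·-3 + 0·-1 = 0
  col γ: 1·0 + 0·-2 + 0·1 + 1·0 = 0
  col δ: 1·0 + 0·3 + 1·0 + 0·-3 = 0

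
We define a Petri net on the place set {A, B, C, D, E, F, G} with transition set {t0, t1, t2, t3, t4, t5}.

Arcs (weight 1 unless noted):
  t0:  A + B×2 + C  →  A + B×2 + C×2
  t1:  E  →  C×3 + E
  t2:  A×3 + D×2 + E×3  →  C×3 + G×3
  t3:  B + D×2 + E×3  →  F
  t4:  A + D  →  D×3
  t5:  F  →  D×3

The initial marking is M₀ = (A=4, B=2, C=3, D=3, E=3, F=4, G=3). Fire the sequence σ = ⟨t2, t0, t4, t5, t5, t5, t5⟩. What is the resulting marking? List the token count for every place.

(A=0, B=2, C=7, D=15, E=0, F=0, G=6)

step 1: fire t2:  (A=4, B=2, C=3, D=3, E=3, F=4, G=3) → (A=1, B=2, C=6, D=1, E=0, F=4, G=6)
step 2: fire t0:  (A=1, B=2, C=6, D=1, E=0, F=4, G=6) → (A=1, B=2, C=7, D=1, E=0, F=4, G=6)
step 3: fire t4:  (A=1, B=2, C=7, D=1, E=0, F=4, G=6) → (A=0, B=2, C=7, D=3, E=0, F=4, G=6)
step 4: fire t5:  (A=0, B=2, C=7, D=3, E=0, F=4, G=6) → (A=0, B=2, C=7, D=6, E=0, F=3, G=6)
step 5: fire t5:  (A=0, B=2, C=7, D=6, E=0, F=3, G=6) → (A=0, B=2, C=7, D=9, E=0, F=2, G=6)
step 6: fire t5:  (A=0, B=2, C=7, D=9, E=0, F=2, G=6) → (A=0, B=2, C=7, D=12, E=0, F=1, G=6)
step 7: fire t5:  (A=0, B=2, C=7, D=12, E=0, F=1, G=6) → (A=0, B=2, C=7, D=15, E=0, F=0, G=6)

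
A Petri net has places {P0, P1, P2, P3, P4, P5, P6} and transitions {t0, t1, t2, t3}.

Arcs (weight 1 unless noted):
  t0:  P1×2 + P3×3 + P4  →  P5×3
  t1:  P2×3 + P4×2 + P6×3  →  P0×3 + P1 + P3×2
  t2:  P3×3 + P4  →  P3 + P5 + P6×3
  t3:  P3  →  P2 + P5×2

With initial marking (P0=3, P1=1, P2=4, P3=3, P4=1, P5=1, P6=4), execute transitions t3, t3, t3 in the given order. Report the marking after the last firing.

(P0=3, P1=1, P2=7, P3=0, P4=1, P5=7, P6=4)

step 1: fire t3:  (P0=3, P1=1, P2=4, P3=3, P4=1, P5=1, P6=4) → (P0=3, P1=1, P2=5, P3=2, P4=1, P5=3, P6=4)
step 2: fire t3:  (P0=3, P1=1, P2=5, P3=2, P4=1, P5=3, P6=4) → (P0=3, P1=1, P2=6, P3=1, P4=1, P5=5, P6=4)
step 3: fire t3:  (P0=3, P1=1, P2=6, P3=1, P4=1, P5=5, P6=4) → (P0=3, P1=1, P2=7, P3=0, P4=1, P5=7, P6=4)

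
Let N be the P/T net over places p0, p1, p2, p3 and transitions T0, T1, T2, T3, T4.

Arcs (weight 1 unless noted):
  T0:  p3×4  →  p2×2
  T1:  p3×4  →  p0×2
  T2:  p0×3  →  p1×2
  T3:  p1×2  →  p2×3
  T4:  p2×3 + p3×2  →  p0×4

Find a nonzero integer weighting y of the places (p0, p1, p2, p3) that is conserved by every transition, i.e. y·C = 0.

Incidence matrix C (rows=places, cols=transitions):
       T0   T1   T2   T3   T4
   p0   0    2   -3    0    4
   p1   0    0    2   -2    0
   p2   2    0    0    3   -3
   p3  -4   -4    0    0   -2

Candidate y = [2, 3, 2, 1]; check y·C column-wise:
  col T0: 2·0 + 3·0 + 2·2 + 1·-4 = 0
  col T1: 2·2 + 3·0 + 2·0 + 1·-4 = 0
  col T2: 2·-3 + 3·2 + 2·0 + 1·0 = 0
  col T3: 2·0 + 3·-2 + 2·3 + 1·0 = 0
  col T4: 2·4 + 3·0 + 2·-3 + 1·-2 = 0

y = (p0:2, p1:3, p2:2, p3:1)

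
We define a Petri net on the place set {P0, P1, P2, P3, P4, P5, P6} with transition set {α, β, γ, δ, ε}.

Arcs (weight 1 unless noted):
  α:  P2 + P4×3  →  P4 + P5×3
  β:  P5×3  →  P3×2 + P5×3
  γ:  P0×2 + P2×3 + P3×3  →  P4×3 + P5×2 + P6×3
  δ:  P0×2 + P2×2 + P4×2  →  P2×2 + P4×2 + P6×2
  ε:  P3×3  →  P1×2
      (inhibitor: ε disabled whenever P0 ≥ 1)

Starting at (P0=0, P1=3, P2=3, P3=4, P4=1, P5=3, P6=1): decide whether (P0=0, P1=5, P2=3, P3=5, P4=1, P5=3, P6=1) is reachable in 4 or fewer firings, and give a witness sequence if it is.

YES — reachable via ⟨β, β, ε⟩ (3 firings)

step 1: fire β:  (P0=0, P1=3, P2=3, P3=4, P4=1, P5=3, P6=1) → (P0=0, P1=3, P2=3, P3=6, P4=1, P5=3, P6=1)
step 2: fire β:  (P0=0, P1=3, P2=3, P3=6, P4=1, P5=3, P6=1) → (P0=0, P1=3, P2=3, P3=8, P4=1, P5=3, P6=1)
step 3: fire ε:  (P0=0, P1=3, P2=3, P3=8, P4=1, P5=3, P6=1) → (P0=0, P1=5, P2=3, P3=5, P4=1, P5=3, P6=1)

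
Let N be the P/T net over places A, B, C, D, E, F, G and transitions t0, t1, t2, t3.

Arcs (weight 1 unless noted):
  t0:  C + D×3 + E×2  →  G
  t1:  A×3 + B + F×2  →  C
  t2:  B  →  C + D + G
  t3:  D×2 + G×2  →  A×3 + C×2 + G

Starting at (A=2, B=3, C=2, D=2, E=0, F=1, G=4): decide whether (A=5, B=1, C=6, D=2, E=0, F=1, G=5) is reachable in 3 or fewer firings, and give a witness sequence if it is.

step 1: fire t2:  (A=2, B=3, C=2, D=2, E=0, F=1, G=4) → (A=2, B=2, C=3, D=3, E=0, F=1, G=5)
step 2: fire t2:  (A=2, B=2, C=3, D=3, E=0, F=1, G=5) → (A=2, B=1, C=4, D=4, E=0, F=1, G=6)
step 3: fire t3:  (A=2, B=1, C=4, D=4, E=0, F=1, G=6) → (A=5, B=1, C=6, D=2, E=0, F=1, G=5)

YES — reachable via ⟨t2, t2, t3⟩ (3 firings)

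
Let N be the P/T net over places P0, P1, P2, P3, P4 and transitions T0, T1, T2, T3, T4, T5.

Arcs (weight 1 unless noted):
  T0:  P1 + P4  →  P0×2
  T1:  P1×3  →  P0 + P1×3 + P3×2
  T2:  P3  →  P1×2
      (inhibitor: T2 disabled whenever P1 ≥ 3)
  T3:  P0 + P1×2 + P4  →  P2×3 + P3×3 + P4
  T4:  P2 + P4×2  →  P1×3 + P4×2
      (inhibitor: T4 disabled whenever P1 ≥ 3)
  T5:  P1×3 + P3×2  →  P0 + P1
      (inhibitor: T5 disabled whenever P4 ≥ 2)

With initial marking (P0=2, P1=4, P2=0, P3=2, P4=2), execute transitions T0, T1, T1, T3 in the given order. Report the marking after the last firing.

(P0=5, P1=1, P2=3, P3=9, P4=1)

step 1: fire T0:  (P0=2, P1=4, P2=0, P3=2, P4=2) → (P0=4, P1=3, P2=0, P3=2, P4=1)
step 2: fire T1:  (P0=4, P1=3, P2=0, P3=2, P4=1) → (P0=5, P1=3, P2=0, P3=4, P4=1)
step 3: fire T1:  (P0=5, P1=3, P2=0, P3=4, P4=1) → (P0=6, P1=3, P2=0, P3=6, P4=1)
step 4: fire T3:  (P0=6, P1=3, P2=0, P3=6, P4=1) → (P0=5, P1=1, P2=3, P3=9, P4=1)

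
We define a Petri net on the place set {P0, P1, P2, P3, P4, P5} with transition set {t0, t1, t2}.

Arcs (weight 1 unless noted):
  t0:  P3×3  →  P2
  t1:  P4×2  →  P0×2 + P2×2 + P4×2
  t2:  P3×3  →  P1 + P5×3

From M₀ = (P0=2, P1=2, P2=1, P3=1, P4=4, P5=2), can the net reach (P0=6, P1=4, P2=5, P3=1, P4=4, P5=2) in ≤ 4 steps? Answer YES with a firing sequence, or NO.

depth 0: 1 marking
depth 1: 2 markings reached so far
depth 2: 3 markings reached so far
depth 3: 4 markings reached so far
depth 4: 5 markings reached so far
target is not among the 5 markings reachable within 4 steps

NO — not reachable within 4 firings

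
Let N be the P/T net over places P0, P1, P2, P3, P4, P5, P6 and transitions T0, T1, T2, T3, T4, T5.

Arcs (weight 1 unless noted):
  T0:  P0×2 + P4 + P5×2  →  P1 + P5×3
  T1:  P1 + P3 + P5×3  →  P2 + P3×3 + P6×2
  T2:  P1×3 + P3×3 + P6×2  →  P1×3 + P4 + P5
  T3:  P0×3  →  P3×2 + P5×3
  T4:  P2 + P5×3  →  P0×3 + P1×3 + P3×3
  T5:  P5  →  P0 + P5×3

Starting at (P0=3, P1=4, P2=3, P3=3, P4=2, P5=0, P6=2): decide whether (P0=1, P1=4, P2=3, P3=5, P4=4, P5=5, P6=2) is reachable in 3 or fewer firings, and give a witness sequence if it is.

NO — not reachable within 3 firings

depth 0: 1 marking
depth 1: 3 markings reached so far
depth 2: 8 markings reached so far
depth 3: 18 markings reached so far
target is not among the 18 markings reachable within 3 steps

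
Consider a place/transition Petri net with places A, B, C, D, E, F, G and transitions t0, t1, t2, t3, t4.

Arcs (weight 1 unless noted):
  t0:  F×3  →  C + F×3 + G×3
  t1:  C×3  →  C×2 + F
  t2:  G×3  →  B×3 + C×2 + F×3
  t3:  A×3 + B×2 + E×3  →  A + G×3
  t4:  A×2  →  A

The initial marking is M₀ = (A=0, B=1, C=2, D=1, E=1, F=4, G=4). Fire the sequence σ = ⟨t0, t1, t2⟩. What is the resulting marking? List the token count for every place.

step 1: fire t0:  (A=0, B=1, C=2, D=1, E=1, F=4, G=4) → (A=0, B=1, C=3, D=1, E=1, F=4, G=7)
step 2: fire t1:  (A=0, B=1, C=3, D=1, E=1, F=4, G=7) → (A=0, B=1, C=2, D=1, E=1, F=5, G=7)
step 3: fire t2:  (A=0, B=1, C=2, D=1, E=1, F=5, G=7) → (A=0, B=4, C=4, D=1, E=1, F=8, G=4)

(A=0, B=4, C=4, D=1, E=1, F=8, G=4)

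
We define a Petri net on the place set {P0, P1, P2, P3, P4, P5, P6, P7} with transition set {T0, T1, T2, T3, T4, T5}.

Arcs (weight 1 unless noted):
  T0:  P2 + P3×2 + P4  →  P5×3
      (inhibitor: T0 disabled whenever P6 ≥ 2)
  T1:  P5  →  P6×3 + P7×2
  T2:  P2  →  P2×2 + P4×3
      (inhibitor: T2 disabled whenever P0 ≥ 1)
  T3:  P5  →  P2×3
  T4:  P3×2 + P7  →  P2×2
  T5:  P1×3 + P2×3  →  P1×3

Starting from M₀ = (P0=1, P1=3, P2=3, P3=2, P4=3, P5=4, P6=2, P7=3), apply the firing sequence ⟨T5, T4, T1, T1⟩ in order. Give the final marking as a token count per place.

step 1: fire T5:  (P0=1, P1=3, P2=3, P3=2, P4=3, P5=4, P6=2, P7=3) → (P0=1, P1=3, P2=0, P3=2, P4=3, P5=4, P6=2, P7=3)
step 2: fire T4:  (P0=1, P1=3, P2=0, P3=2, P4=3, P5=4, P6=2, P7=3) → (P0=1, P1=3, P2=2, P3=0, P4=3, P5=4, P6=2, P7=2)
step 3: fire T1:  (P0=1, P1=3, P2=2, P3=0, P4=3, P5=4, P6=2, P7=2) → (P0=1, P1=3, P2=2, P3=0, P4=3, P5=3, P6=5, P7=4)
step 4: fire T1:  (P0=1, P1=3, P2=2, P3=0, P4=3, P5=3, P6=5, P7=4) → (P0=1, P1=3, P2=2, P3=0, P4=3, P5=2, P6=8, P7=6)

(P0=1, P1=3, P2=2, P3=0, P4=3, P5=2, P6=8, P7=6)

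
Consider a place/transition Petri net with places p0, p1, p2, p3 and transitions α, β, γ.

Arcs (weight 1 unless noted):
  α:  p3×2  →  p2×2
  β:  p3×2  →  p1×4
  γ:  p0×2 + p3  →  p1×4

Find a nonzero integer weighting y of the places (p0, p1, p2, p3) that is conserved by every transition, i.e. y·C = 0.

y = (p0:1, p1:1, p2:2, p3:2)

Incidence matrix C (rows=places, cols=transitions):
        α    β    γ
   p0   0    0   -2
   p1   0    4    4
   p2   2    0    0
   p3  -2   -2   -1

Candidate y = [1, 1, 2, 2]; check y·C column-wise:
  col α: 1·0 + 1·0 + 2·2 + 2·-2 = 0
  col β: 1·0 + 1·4 + 2·0 + 2·-2 = 0
  col γ: 1·-2 + 1·4 + 2·0 + 2·-1 = 0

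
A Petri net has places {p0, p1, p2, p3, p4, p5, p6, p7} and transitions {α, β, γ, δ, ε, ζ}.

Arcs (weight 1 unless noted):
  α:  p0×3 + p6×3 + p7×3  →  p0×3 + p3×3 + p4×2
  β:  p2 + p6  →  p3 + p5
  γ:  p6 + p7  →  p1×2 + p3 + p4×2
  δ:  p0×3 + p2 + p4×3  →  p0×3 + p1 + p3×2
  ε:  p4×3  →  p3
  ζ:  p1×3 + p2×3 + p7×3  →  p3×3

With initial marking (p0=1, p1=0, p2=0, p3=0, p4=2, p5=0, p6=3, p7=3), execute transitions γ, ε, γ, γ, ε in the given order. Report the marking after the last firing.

step 1: fire γ:  (p0=1, p1=0, p2=0, p3=0, p4=2, p5=0, p6=3, p7=3) → (p0=1, p1=2, p2=0, p3=1, p4=4, p5=0, p6=2, p7=2)
step 2: fire ε:  (p0=1, p1=2, p2=0, p3=1, p4=4, p5=0, p6=2, p7=2) → (p0=1, p1=2, p2=0, p3=2, p4=1, p5=0, p6=2, p7=2)
step 3: fire γ:  (p0=1, p1=2, p2=0, p3=2, p4=1, p5=0, p6=2, p7=2) → (p0=1, p1=4, p2=0, p3=3, p4=3, p5=0, p6=1, p7=1)
step 4: fire γ:  (p0=1, p1=4, p2=0, p3=3, p4=3, p5=0, p6=1, p7=1) → (p0=1, p1=6, p2=0, p3=4, p4=5, p5=0, p6=0, p7=0)
step 5: fire ε:  (p0=1, p1=6, p2=0, p3=4, p4=5, p5=0, p6=0, p7=0) → (p0=1, p1=6, p2=0, p3=5, p4=2, p5=0, p6=0, p7=0)

(p0=1, p1=6, p2=0, p3=5, p4=2, p5=0, p6=0, p7=0)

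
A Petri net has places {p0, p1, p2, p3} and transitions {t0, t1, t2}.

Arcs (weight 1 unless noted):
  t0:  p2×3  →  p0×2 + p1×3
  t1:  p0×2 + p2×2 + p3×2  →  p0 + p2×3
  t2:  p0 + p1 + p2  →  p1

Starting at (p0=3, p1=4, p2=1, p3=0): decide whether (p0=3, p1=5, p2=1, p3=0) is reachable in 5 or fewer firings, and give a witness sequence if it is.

depth 0: 1 marking
depth 1: 2 markings reached so far
depth 2: 2 markings reached so far
(frontier empty at depth 2; search complete)
target is not among the 2 markings reachable within 5 steps

NO — not reachable within 5 firings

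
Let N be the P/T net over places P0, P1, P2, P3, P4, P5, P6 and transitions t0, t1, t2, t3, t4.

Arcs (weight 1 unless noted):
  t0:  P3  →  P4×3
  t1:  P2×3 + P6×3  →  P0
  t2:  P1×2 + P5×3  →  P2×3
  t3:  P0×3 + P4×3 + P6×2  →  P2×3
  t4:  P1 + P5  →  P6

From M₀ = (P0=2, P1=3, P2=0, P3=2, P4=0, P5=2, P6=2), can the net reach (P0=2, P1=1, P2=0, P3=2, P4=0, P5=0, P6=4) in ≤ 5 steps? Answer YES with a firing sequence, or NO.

step 1: fire t4:  (P0=2, P1=3, P2=0, P3=2, P4=0, P5=2, P6=2) → (P0=2, P1=2, P2=0, P3=2, P4=0, P5=1, P6=3)
step 2: fire t4:  (P0=2, P1=2, P2=0, P3=2, P4=0, P5=1, P6=3) → (P0=2, P1=1, P2=0, P3=2, P4=0, P5=0, P6=4)

YES — reachable via ⟨t4, t4⟩ (2 firings)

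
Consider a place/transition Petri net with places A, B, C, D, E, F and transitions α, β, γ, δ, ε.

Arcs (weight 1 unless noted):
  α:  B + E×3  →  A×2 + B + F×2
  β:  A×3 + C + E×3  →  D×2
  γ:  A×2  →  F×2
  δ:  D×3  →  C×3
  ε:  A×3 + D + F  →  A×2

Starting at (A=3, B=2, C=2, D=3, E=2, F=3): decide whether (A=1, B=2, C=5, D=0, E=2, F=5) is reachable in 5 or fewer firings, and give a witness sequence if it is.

YES — reachable via ⟨γ, δ⟩ (2 firings)

step 1: fire γ:  (A=3, B=2, C=2, D=3, E=2, F=3) → (A=1, B=2, C=2, D=3, E=2, F=5)
step 2: fire δ:  (A=1, B=2, C=2, D=3, E=2, F=5) → (A=1, B=2, C=5, D=0, E=2, F=5)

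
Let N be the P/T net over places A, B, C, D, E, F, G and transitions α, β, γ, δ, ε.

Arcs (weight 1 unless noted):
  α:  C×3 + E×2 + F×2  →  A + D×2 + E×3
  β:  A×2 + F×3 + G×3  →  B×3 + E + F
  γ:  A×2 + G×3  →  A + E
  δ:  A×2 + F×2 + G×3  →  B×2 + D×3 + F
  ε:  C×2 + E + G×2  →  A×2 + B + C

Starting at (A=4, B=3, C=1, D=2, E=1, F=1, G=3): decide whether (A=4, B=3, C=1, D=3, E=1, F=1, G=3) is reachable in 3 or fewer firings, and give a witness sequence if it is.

depth 0: 1 marking
depth 1: 2 markings reached so far
depth 2: 2 markings reached so far
(frontier empty at depth 2; search complete)
target is not among the 2 markings reachable within 3 steps

NO — not reachable within 3 firings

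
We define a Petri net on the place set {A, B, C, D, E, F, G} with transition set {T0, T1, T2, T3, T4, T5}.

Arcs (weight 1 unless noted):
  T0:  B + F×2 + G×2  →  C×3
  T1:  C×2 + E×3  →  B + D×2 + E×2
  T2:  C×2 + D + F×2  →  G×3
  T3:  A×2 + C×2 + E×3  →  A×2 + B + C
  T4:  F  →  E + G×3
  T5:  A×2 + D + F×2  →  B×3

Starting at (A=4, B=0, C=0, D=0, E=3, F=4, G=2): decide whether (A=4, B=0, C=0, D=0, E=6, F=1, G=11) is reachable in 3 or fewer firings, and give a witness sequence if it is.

step 1: fire T4:  (A=4, B=0, C=0, D=0, E=3, F=4, G=2) → (A=4, B=0, C=0, D=0, E=4, F=3, G=5)
step 2: fire T4:  (A=4, B=0, C=0, D=0, E=4, F=3, G=5) → (A=4, B=0, C=0, D=0, E=5, F=2, G=8)
step 3: fire T4:  (A=4, B=0, C=0, D=0, E=5, F=2, G=8) → (A=4, B=0, C=0, D=0, E=6, F=1, G=11)

YES — reachable via ⟨T4, T4, T4⟩ (3 firings)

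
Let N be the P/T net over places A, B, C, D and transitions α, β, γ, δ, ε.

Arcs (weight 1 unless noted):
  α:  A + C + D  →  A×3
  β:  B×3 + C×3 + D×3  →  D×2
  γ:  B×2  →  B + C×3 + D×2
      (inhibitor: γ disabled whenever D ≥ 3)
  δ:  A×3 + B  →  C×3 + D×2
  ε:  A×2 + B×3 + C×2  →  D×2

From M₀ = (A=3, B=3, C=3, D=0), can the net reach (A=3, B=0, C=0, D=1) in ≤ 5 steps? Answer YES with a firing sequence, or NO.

step 1: fire ε:  (A=3, B=3, C=3, D=0) → (A=1, B=0, C=1, D=2)
step 2: fire α:  (A=1, B=0, C=1, D=2) → (A=3, B=0, C=0, D=1)

YES — reachable via ⟨ε, α⟩ (2 firings)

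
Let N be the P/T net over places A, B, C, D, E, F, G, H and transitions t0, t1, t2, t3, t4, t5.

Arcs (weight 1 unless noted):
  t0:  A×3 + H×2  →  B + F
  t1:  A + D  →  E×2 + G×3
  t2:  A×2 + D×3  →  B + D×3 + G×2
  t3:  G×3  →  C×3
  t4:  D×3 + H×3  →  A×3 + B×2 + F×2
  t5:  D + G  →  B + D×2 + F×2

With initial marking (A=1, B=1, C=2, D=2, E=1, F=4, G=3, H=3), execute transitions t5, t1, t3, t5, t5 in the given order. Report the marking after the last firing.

step 1: fire t5:  (A=1, B=1, C=2, D=2, E=1, F=4, G=3, H=3) → (A=1, B=2, C=2, D=3, E=1, F=6, G=2, H=3)
step 2: fire t1:  (A=1, B=2, C=2, D=3, E=1, F=6, G=2, H=3) → (A=0, B=2, C=2, D=2, E=3, F=6, G=5, H=3)
step 3: fire t3:  (A=0, B=2, C=2, D=2, E=3, F=6, G=5, H=3) → (A=0, B=2, C=5, D=2, E=3, F=6, G=2, H=3)
step 4: fire t5:  (A=0, B=2, C=5, D=2, E=3, F=6, G=2, H=3) → (A=0, B=3, C=5, D=3, E=3, F=8, G=1, H=3)
step 5: fire t5:  (A=0, B=3, C=5, D=3, E=3, F=8, G=1, H=3) → (A=0, B=4, C=5, D=4, E=3, F=10, G=0, H=3)

(A=0, B=4, C=5, D=4, E=3, F=10, G=0, H=3)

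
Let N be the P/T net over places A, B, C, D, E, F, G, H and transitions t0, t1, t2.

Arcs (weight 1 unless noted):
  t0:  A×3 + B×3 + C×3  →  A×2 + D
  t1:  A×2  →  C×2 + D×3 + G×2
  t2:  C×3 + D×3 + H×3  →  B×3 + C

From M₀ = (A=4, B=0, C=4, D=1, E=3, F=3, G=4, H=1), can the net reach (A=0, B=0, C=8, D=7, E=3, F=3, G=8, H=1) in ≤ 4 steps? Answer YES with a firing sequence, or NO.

YES — reachable via ⟨t1, t1⟩ (2 firings)

step 1: fire t1:  (A=4, B=0, C=4, D=1, E=3, F=3, G=4, H=1) → (A=2, B=0, C=6, D=4, E=3, F=3, G=6, H=1)
step 2: fire t1:  (A=2, B=0, C=6, D=4, E=3, F=3, G=6, H=1) → (A=0, B=0, C=8, D=7, E=3, F=3, G=8, H=1)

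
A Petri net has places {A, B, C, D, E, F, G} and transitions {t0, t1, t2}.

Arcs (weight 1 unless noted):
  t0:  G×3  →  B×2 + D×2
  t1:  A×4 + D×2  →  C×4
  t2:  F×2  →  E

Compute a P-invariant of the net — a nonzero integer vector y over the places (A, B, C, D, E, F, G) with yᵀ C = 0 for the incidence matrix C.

y = (A:1, B:0, C:1, D:0, E:0, F:0, G:0)

Incidence matrix C (rows=places, cols=transitions):
       t0   t1   t2
    A   0   -4    0
    B   2    0    0
    C   0    4    0
    D   2   -2    0
    E   0    0    1
    F   0    0   -2
    G  -3    0    0

Candidate y = [1, 0, 1, 0, 0, 0, 0]; check y·C column-wise:
  col t0: 1·0 + 0·2 + 1·0 + 0·2 + 0·-3 = 0
  col t1: 1·-4 + 1·4 + 0·-2 = 0
  col t2: 1·0 + 1·0 + 0·1 + 0·-2 = 0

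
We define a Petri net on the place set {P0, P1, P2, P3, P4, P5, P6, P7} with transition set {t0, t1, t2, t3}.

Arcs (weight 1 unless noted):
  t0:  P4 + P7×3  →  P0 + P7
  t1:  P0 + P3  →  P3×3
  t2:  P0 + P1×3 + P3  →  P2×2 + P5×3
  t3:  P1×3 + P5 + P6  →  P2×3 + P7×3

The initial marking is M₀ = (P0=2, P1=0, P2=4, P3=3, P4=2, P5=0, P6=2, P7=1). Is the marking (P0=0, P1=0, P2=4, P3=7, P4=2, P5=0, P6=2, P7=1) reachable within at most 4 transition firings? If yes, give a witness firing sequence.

YES — reachable via ⟨t1, t1⟩ (2 firings)

step 1: fire t1:  (P0=2, P1=0, P2=4, P3=3, P4=2, P5=0, P6=2, P7=1) → (P0=1, P1=0, P2=4, P3=5, P4=2, P5=0, P6=2, P7=1)
step 2: fire t1:  (P0=1, P1=0, P2=4, P3=5, P4=2, P5=0, P6=2, P7=1) → (P0=0, P1=0, P2=4, P3=7, P4=2, P5=0, P6=2, P7=1)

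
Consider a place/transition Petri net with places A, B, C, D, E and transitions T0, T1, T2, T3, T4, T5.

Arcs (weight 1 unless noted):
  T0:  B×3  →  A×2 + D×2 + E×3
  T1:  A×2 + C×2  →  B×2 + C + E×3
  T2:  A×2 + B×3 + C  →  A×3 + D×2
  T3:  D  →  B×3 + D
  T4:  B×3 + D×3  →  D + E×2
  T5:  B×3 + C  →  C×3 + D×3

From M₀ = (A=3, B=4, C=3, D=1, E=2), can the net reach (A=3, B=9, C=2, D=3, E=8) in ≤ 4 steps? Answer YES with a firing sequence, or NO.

step 1: fire T0:  (A=3, B=4, C=3, D=1, E=2) → (A=5, B=1, C=3, D=3, E=5)
step 2: fire T1:  (A=5, B=1, C=3, D=3, E=5) → (A=3, B=3, C=2, D=3, E=8)
step 3: fire T3:  (A=3, B=3, C=2, D=3, E=8) → (A=3, B=6, C=2, D=3, E=8)
step 4: fire T3:  (A=3, B=6, C=2, D=3, E=8) → (A=3, B=9, C=2, D=3, E=8)

YES — reachable via ⟨T0, T1, T3, T3⟩ (4 firings)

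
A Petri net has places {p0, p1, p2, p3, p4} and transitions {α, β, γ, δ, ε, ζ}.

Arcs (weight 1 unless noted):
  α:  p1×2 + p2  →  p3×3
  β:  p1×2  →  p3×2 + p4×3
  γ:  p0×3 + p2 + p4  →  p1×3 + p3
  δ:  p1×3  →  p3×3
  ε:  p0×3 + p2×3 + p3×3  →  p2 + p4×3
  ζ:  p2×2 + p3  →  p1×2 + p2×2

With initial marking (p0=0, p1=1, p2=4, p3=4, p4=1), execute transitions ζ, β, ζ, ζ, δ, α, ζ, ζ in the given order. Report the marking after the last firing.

(p0=0, p1=4, p2=3, p3=7, p4=4)

step 1: fire ζ:  (p0=0, p1=1, p2=4, p3=4, p4=1) → (p0=0, p1=3, p2=4, p3=3, p4=1)
step 2: fire β:  (p0=0, p1=3, p2=4, p3=3, p4=1) → (p0=0, p1=1, p2=4, p3=5, p4=4)
step 3: fire ζ:  (p0=0, p1=1, p2=4, p3=5, p4=4) → (p0=0, p1=3, p2=4, p3=4, p4=4)
step 4: fire ζ:  (p0=0, p1=3, p2=4, p3=4, p4=4) → (p0=0, p1=5, p2=4, p3=3, p4=4)
step 5: fire δ:  (p0=0, p1=5, p2=4, p3=3, p4=4) → (p0=0, p1=2, p2=4, p3=6, p4=4)
step 6: fire α:  (p0=0, p1=2, p2=4, p3=6, p4=4) → (p0=0, p1=0, p2=3, p3=9, p4=4)
step 7: fire ζ:  (p0=0, p1=0, p2=3, p3=9, p4=4) → (p0=0, p1=2, p2=3, p3=8, p4=4)
step 8: fire ζ:  (p0=0, p1=2, p2=3, p3=8, p4=4) → (p0=0, p1=4, p2=3, p3=7, p4=4)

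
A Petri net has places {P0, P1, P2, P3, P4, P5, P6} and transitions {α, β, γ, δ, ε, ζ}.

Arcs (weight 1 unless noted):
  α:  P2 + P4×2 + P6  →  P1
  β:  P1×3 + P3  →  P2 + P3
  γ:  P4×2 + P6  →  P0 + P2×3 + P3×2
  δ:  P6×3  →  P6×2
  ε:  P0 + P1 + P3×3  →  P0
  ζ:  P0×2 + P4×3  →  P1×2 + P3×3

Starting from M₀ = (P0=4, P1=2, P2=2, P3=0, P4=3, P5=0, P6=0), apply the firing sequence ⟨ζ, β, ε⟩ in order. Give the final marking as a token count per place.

step 1: fire ζ:  (P0=4, P1=2, P2=2, P3=0, P4=3, P5=0, P6=0) → (P0=2, P1=4, P2=2, P3=3, P4=0, P5=0, P6=0)
step 2: fire β:  (P0=2, P1=4, P2=2, P3=3, P4=0, P5=0, P6=0) → (P0=2, P1=1, P2=3, P3=3, P4=0, P5=0, P6=0)
step 3: fire ε:  (P0=2, P1=1, P2=3, P3=3, P4=0, P5=0, P6=0) → (P0=2, P1=0, P2=3, P3=0, P4=0, P5=0, P6=0)

(P0=2, P1=0, P2=3, P3=0, P4=0, P5=0, P6=0)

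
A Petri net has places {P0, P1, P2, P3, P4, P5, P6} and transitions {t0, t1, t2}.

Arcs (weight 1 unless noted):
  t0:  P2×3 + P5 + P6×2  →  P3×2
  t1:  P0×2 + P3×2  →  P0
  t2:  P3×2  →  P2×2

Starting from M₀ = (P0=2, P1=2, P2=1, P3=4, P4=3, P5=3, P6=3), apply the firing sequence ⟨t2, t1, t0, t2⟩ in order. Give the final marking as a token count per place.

step 1: fire t2:  (P0=2, P1=2, P2=1, P3=4, P4=3, P5=3, P6=3) → (P0=2, P1=2, P2=3, P3=2, P4=3, P5=3, P6=3)
step 2: fire t1:  (P0=2, P1=2, P2=3, P3=2, P4=3, P5=3, P6=3) → (P0=1, P1=2, P2=3, P3=0, P4=3, P5=3, P6=3)
step 3: fire t0:  (P0=1, P1=2, P2=3, P3=0, P4=3, P5=3, P6=3) → (P0=1, P1=2, P2=0, P3=2, P4=3, P5=2, P6=1)
step 4: fire t2:  (P0=1, P1=2, P2=0, P3=2, P4=3, P5=2, P6=1) → (P0=1, P1=2, P2=2, P3=0, P4=3, P5=2, P6=1)

(P0=1, P1=2, P2=2, P3=0, P4=3, P5=2, P6=1)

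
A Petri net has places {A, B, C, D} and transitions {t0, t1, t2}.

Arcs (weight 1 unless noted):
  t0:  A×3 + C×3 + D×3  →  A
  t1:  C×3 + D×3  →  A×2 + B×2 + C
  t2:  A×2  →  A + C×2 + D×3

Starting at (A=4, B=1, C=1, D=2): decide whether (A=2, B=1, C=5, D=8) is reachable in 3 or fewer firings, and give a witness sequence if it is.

YES — reachable via ⟨t2, t2⟩ (2 firings)

step 1: fire t2:  (A=4, B=1, C=1, D=2) → (A=3, B=1, C=3, D=5)
step 2: fire t2:  (A=3, B=1, C=3, D=5) → (A=2, B=1, C=5, D=8)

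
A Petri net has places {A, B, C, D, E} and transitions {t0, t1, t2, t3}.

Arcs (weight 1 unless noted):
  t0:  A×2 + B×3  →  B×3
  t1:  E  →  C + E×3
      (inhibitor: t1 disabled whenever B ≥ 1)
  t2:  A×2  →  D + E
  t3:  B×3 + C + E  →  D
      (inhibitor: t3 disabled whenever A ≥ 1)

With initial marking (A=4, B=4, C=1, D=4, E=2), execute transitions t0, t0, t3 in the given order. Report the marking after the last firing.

(A=0, B=1, C=0, D=5, E=1)

step 1: fire t0:  (A=4, B=4, C=1, D=4, E=2) → (A=2, B=4, C=1, D=4, E=2)
step 2: fire t0:  (A=2, B=4, C=1, D=4, E=2) → (A=0, B=4, C=1, D=4, E=2)
step 3: fire t3:  (A=0, B=4, C=1, D=4, E=2) → (A=0, B=1, C=0, D=5, E=1)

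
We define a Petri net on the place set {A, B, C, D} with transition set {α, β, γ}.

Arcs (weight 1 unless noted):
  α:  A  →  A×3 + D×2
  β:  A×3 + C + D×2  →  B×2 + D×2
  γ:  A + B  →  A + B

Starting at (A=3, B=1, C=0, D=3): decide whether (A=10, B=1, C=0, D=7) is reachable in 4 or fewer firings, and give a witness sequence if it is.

NO — not reachable within 4 firings

depth 0: 1 marking
depth 1: 2 markings reached so far
depth 2: 3 markings reached so far
depth 3: 4 markings reached so far
depth 4: 5 markings reached so far
target is not among the 5 markings reachable within 4 steps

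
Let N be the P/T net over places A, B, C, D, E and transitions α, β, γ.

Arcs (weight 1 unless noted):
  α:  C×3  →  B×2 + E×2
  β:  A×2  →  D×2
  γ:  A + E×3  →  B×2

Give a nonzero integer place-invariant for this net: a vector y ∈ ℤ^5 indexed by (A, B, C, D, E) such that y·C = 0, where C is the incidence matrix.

y = (A:6, B:3, C:2, D:6, E:0)

Incidence matrix C (rows=places, cols=transitions):
        α    β    γ
    A   0   -2   -1
    B   2    0    2
    C  -3    0    0
    D   0    2    0
    E   2    0   -3

Candidate y = [6, 3, 2, 6, 0]; check y·C column-wise:
  col α: 6·0 + 3·2 + 2·-3 + 6·0 + 0·2 = 0
  col β: 6·-2 + 3·0 + 2·0 + 6·2 = 0
  col γ: 6·-1 + 3·2 + 2·0 + 6·0 + 0·-3 = 0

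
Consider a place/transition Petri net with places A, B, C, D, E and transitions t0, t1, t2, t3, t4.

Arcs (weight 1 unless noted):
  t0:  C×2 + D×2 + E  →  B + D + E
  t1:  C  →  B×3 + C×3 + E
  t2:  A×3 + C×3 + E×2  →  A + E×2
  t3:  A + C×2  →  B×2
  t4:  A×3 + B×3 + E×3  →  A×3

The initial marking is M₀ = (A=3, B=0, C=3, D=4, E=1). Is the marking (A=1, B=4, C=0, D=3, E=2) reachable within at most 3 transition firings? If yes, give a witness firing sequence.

step 1: fire t0:  (A=3, B=0, C=3, D=4, E=1) → (A=3, B=1, C=1, D=3, E=1)
step 2: fire t1:  (A=3, B=1, C=1, D=3, E=1) → (A=3, B=4, C=3, D=3, E=2)
step 3: fire t2:  (A=3, B=4, C=3, D=3, E=2) → (A=1, B=4, C=0, D=3, E=2)

YES — reachable via ⟨t0, t1, t2⟩ (3 firings)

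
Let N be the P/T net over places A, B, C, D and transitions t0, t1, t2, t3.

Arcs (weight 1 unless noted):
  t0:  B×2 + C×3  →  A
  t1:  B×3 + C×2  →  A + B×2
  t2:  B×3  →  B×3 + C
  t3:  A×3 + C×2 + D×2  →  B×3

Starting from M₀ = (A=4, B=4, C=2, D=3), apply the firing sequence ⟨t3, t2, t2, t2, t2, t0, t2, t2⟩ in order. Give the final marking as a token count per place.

step 1: fire t3:  (A=4, B=4, C=2, D=3) → (A=1, B=7, C=0, D=1)
step 2: fire t2:  (A=1, B=7, C=0, D=1) → (A=1, B=7, C=1, D=1)
step 3: fire t2:  (A=1, B=7, C=1, D=1) → (A=1, B=7, C=2, D=1)
step 4: fire t2:  (A=1, B=7, C=2, D=1) → (A=1, B=7, C=3, D=1)
step 5: fire t2:  (A=1, B=7, C=3, D=1) → (A=1, B=7, C=4, D=1)
step 6: fire t0:  (A=1, B=7, C=4, D=1) → (A=2, B=5, C=1, D=1)
step 7: fire t2:  (A=2, B=5, C=1, D=1) → (A=2, B=5, C=2, D=1)
step 8: fire t2:  (A=2, B=5, C=2, D=1) → (A=2, B=5, C=3, D=1)

(A=2, B=5, C=3, D=1)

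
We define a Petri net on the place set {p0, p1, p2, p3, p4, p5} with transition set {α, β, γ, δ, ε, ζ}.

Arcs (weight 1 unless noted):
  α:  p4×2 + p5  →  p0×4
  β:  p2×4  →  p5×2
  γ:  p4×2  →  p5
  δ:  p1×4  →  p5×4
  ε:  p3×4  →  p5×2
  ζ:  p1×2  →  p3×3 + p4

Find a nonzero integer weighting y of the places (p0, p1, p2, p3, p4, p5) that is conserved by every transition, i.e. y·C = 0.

y = (p0:1, p1:2, p2:1, p3:1, p4:1, p5:2)

Incidence matrix C (rows=places, cols=transitions):
        α    β    γ    δ    ε    ζ
   p0   4    0    0    0    0    0
   p1   0    0    0   -4    0   -2
   p2   0   -4    0    0    0    0
   p3   0    0    0    0   -4    3
   p4  -2    0   -2    0    0    1
   p5  -1    2    1    4    2    0

Candidate y = [1, 2, 1, 1, 1, 2]; check y·C column-wise:
  col α: 1·4 + 2·0 + 1·0 + 1·0 + 1·-2 + 2·-1 = 0
  col β: 1·0 + 2·0 + 1·-4 + 1·0 + 1·0 + 2·2 = 0
  col γ: 1·0 + 2·0 + 1·0 + 1·0 + 1·-2 + 2·1 = 0
  col δ: 1·0 + 2·-4 + 1·0 + 1·0 + 1·0 + 2·4 = 0
  col ε: 1·0 + 2·0 + 1·0 + 1·-4 + 1·0 + 2·2 = 0
  col ζ: 1·0 + 2·-2 + 1·0 + 1·3 + 1·1 + 2·0 = 0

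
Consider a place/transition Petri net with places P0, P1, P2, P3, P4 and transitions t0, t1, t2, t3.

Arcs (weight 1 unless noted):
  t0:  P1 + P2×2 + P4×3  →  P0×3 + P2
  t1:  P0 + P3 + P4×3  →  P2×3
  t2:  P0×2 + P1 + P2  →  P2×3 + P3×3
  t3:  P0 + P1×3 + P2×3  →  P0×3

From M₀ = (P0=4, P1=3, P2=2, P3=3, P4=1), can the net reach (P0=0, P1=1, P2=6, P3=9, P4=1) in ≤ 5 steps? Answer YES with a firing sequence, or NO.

YES — reachable via ⟨t2, t2⟩ (2 firings)

step 1: fire t2:  (P0=4, P1=3, P2=2, P3=3, P4=1) → (P0=2, P1=2, P2=4, P3=6, P4=1)
step 2: fire t2:  (P0=2, P1=2, P2=4, P3=6, P4=1) → (P0=0, P1=1, P2=6, P3=9, P4=1)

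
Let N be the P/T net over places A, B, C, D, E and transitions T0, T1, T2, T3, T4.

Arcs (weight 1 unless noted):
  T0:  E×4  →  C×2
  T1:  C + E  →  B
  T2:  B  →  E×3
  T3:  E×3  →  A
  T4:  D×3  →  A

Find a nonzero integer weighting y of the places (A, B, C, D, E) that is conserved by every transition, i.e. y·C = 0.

y = (A:3, B:3, C:2, D:1, E:1)

Incidence matrix C (rows=places, cols=transitions):
       T0   T1   T2   T3   T4
    A   0    0    0    1    1
    B   0    1   -1    0    0
    C   2   -1    0    0    0
    D   0    0    0    0   -3
    E  -4   -1    3   -3    0

Candidate y = [3, 3, 2, 1, 1]; check y·C column-wise:
  col T0: 3·0 + 3·0 + 2·2 + 1·0 + 1·-4 = 0
  col T1: 3·0 + 3·1 + 2·-1 + 1·0 + 1·-1 = 0
  col T2: 3·0 + 3·-1 + 2·0 + 1·0 + 1·3 = 0
  col T3: 3·1 + 3·0 + 2·0 + 1·0 + 1·-3 = 0
  col T4: 3·1 + 3·0 + 2·0 + 1·-3 + 1·0 = 0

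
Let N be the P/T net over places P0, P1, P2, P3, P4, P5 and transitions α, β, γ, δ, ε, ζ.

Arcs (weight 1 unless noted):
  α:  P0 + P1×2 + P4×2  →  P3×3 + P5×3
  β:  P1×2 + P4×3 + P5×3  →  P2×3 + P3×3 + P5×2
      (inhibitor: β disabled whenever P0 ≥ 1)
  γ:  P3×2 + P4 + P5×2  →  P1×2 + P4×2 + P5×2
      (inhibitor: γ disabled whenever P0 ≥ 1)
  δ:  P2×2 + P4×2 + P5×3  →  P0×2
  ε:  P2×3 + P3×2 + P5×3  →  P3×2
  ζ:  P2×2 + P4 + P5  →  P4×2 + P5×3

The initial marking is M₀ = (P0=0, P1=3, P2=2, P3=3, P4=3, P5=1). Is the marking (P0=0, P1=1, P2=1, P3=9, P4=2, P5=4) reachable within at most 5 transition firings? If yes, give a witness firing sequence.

depth 0: 1 marking
depth 1: 2 markings reached so far
depth 2: 4 markings reached so far
depth 3: 6 markings reached so far
depth 4: 8 markings reached so far
depth 5: 11 markings reached so far
target is not among the 11 markings reachable within 5 steps

NO — not reachable within 5 firings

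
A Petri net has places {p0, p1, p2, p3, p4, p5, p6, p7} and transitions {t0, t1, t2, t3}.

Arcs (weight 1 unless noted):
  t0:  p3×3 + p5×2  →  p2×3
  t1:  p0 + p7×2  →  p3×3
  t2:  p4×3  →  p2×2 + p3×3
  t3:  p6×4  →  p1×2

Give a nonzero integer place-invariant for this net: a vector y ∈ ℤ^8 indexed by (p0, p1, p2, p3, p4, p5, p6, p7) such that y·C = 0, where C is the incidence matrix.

Incidence matrix C (rows=places, cols=transitions):
       t0   t1   t2   t3
   p0   0   -1    0    0
   p1   0    0    0    2
   p2   3    0    2    0
   p3  -3    3    3    0
   p4   0    0   -3    0
   p5  -2    0    0    0
   p6   0    0    0   -4
   p7   0   -2    0    0

Candidate y = [9, 0, 3, 3, 5, 0, 0, 0]; check y·C column-wise:
  col t0: 9·0 + 3·3 + 3·-3 + 5·0 + 0·-2 = 0
  col t1: 9·-1 + 3·0 + 3·3 + 5·0 + 0·-2 = 0
  col t2: 9·0 + 3·2 + 3·3 + 5·-3 = 0
  col t3: 9·0 + 0·2 + 3·0 + 3·0 + 5·0 + 0·-4 = 0

y = (p0:9, p1:0, p2:3, p3:3, p4:5, p5:0, p6:0, p7:0)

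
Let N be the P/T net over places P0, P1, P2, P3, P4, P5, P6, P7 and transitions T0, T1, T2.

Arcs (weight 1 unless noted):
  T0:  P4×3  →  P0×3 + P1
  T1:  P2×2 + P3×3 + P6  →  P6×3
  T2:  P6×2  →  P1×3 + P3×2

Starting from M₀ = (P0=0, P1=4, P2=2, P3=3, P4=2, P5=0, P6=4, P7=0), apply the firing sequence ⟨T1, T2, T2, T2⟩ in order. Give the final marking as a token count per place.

step 1: fire T1:  (P0=0, P1=4, P2=2, P3=3, P4=2, P5=0, P6=4, P7=0) → (P0=0, P1=4, P2=0, P3=0, P4=2, P5=0, P6=6, P7=0)
step 2: fire T2:  (P0=0, P1=4, P2=0, P3=0, P4=2, P5=0, P6=6, P7=0) → (P0=0, P1=7, P2=0, P3=2, P4=2, P5=0, P6=4, P7=0)
step 3: fire T2:  (P0=0, P1=7, P2=0, P3=2, P4=2, P5=0, P6=4, P7=0) → (P0=0, P1=10, P2=0, P3=4, P4=2, P5=0, P6=2, P7=0)
step 4: fire T2:  (P0=0, P1=10, P2=0, P3=4, P4=2, P5=0, P6=2, P7=0) → (P0=0, P1=13, P2=0, P3=6, P4=2, P5=0, P6=0, P7=0)

(P0=0, P1=13, P2=0, P3=6, P4=2, P5=0, P6=0, P7=0)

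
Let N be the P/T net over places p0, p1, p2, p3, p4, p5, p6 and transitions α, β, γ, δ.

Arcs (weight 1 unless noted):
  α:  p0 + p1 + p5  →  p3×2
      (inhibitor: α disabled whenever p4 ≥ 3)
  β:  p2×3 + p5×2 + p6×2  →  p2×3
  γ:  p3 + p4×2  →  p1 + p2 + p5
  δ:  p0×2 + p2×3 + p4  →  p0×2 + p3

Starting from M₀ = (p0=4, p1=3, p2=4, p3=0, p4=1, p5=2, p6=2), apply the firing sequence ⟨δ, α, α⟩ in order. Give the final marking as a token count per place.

(p0=2, p1=1, p2=1, p3=5, p4=0, p5=0, p6=2)

step 1: fire δ:  (p0=4, p1=3, p2=4, p3=0, p4=1, p5=2, p6=2) → (p0=4, p1=3, p2=1, p3=1, p4=0, p5=2, p6=2)
step 2: fire α:  (p0=4, p1=3, p2=1, p3=1, p4=0, p5=2, p6=2) → (p0=3, p1=2, p2=1, p3=3, p4=0, p5=1, p6=2)
step 3: fire α:  (p0=3, p1=2, p2=1, p3=3, p4=0, p5=1, p6=2) → (p0=2, p1=1, p2=1, p3=5, p4=0, p5=0, p6=2)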